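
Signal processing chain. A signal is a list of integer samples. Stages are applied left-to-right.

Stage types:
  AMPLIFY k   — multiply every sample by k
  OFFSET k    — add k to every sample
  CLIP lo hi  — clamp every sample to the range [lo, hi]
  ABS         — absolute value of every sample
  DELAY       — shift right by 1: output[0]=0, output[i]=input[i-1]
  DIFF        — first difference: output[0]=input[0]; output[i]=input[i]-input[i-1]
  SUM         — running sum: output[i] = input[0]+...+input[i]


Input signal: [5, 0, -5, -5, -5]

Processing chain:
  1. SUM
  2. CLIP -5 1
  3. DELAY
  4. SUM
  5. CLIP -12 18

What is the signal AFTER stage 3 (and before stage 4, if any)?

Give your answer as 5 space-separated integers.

Answer: 0 1 1 0 -5

Derivation:
Input: [5, 0, -5, -5, -5]
Stage 1 (SUM): sum[0..0]=5, sum[0..1]=5, sum[0..2]=0, sum[0..3]=-5, sum[0..4]=-10 -> [5, 5, 0, -5, -10]
Stage 2 (CLIP -5 1): clip(5,-5,1)=1, clip(5,-5,1)=1, clip(0,-5,1)=0, clip(-5,-5,1)=-5, clip(-10,-5,1)=-5 -> [1, 1, 0, -5, -5]
Stage 3 (DELAY): [0, 1, 1, 0, -5] = [0, 1, 1, 0, -5] -> [0, 1, 1, 0, -5]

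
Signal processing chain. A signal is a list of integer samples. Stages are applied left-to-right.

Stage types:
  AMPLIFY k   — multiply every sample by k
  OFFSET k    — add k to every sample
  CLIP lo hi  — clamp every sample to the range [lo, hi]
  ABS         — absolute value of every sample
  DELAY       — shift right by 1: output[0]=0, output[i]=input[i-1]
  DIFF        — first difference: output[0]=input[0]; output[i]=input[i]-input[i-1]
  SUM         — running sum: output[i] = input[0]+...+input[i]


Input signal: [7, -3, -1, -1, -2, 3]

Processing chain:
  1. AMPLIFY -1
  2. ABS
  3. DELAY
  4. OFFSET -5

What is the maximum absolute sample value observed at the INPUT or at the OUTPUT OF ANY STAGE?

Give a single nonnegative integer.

Input: [7, -3, -1, -1, -2, 3] (max |s|=7)
Stage 1 (AMPLIFY -1): 7*-1=-7, -3*-1=3, -1*-1=1, -1*-1=1, -2*-1=2, 3*-1=-3 -> [-7, 3, 1, 1, 2, -3] (max |s|=7)
Stage 2 (ABS): |-7|=7, |3|=3, |1|=1, |1|=1, |2|=2, |-3|=3 -> [7, 3, 1, 1, 2, 3] (max |s|=7)
Stage 3 (DELAY): [0, 7, 3, 1, 1, 2] = [0, 7, 3, 1, 1, 2] -> [0, 7, 3, 1, 1, 2] (max |s|=7)
Stage 4 (OFFSET -5): 0+-5=-5, 7+-5=2, 3+-5=-2, 1+-5=-4, 1+-5=-4, 2+-5=-3 -> [-5, 2, -2, -4, -4, -3] (max |s|=5)
Overall max amplitude: 7

Answer: 7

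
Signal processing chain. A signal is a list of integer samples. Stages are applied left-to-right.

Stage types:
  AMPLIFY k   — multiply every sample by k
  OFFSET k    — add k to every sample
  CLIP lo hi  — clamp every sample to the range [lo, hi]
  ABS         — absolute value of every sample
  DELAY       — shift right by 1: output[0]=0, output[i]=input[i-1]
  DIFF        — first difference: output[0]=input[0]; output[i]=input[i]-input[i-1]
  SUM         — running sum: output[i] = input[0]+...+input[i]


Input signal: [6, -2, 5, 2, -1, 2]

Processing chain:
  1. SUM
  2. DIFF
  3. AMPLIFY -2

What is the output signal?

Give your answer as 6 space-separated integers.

Input: [6, -2, 5, 2, -1, 2]
Stage 1 (SUM): sum[0..0]=6, sum[0..1]=4, sum[0..2]=9, sum[0..3]=11, sum[0..4]=10, sum[0..5]=12 -> [6, 4, 9, 11, 10, 12]
Stage 2 (DIFF): s[0]=6, 4-6=-2, 9-4=5, 11-9=2, 10-11=-1, 12-10=2 -> [6, -2, 5, 2, -1, 2]
Stage 3 (AMPLIFY -2): 6*-2=-12, -2*-2=4, 5*-2=-10, 2*-2=-4, -1*-2=2, 2*-2=-4 -> [-12, 4, -10, -4, 2, -4]

Answer: -12 4 -10 -4 2 -4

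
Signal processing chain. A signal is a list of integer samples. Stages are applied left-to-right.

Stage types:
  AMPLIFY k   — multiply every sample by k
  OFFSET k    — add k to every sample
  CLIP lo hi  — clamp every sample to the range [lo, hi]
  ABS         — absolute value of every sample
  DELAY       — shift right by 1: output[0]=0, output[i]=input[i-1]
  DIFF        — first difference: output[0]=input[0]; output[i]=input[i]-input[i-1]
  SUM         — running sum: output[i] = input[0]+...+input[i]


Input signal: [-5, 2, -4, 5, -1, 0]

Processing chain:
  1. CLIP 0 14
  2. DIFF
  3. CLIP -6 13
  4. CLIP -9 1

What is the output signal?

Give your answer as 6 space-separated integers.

Answer: 0 1 -2 1 -5 0

Derivation:
Input: [-5, 2, -4, 5, -1, 0]
Stage 1 (CLIP 0 14): clip(-5,0,14)=0, clip(2,0,14)=2, clip(-4,0,14)=0, clip(5,0,14)=5, clip(-1,0,14)=0, clip(0,0,14)=0 -> [0, 2, 0, 5, 0, 0]
Stage 2 (DIFF): s[0]=0, 2-0=2, 0-2=-2, 5-0=5, 0-5=-5, 0-0=0 -> [0, 2, -2, 5, -5, 0]
Stage 3 (CLIP -6 13): clip(0,-6,13)=0, clip(2,-6,13)=2, clip(-2,-6,13)=-2, clip(5,-6,13)=5, clip(-5,-6,13)=-5, clip(0,-6,13)=0 -> [0, 2, -2, 5, -5, 0]
Stage 4 (CLIP -9 1): clip(0,-9,1)=0, clip(2,-9,1)=1, clip(-2,-9,1)=-2, clip(5,-9,1)=1, clip(-5,-9,1)=-5, clip(0,-9,1)=0 -> [0, 1, -2, 1, -5, 0]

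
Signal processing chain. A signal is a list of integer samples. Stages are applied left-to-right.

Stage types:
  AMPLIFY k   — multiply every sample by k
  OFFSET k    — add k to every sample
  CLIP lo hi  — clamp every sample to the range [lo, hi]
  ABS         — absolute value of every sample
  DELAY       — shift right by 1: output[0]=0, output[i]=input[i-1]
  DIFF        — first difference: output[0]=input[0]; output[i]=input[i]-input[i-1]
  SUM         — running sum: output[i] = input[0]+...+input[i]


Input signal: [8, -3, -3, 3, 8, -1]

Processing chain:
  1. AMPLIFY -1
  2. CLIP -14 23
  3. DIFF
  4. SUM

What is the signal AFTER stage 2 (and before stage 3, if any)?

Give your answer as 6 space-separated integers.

Input: [8, -3, -3, 3, 8, -1]
Stage 1 (AMPLIFY -1): 8*-1=-8, -3*-1=3, -3*-1=3, 3*-1=-3, 8*-1=-8, -1*-1=1 -> [-8, 3, 3, -3, -8, 1]
Stage 2 (CLIP -14 23): clip(-8,-14,23)=-8, clip(3,-14,23)=3, clip(3,-14,23)=3, clip(-3,-14,23)=-3, clip(-8,-14,23)=-8, clip(1,-14,23)=1 -> [-8, 3, 3, -3, -8, 1]

Answer: -8 3 3 -3 -8 1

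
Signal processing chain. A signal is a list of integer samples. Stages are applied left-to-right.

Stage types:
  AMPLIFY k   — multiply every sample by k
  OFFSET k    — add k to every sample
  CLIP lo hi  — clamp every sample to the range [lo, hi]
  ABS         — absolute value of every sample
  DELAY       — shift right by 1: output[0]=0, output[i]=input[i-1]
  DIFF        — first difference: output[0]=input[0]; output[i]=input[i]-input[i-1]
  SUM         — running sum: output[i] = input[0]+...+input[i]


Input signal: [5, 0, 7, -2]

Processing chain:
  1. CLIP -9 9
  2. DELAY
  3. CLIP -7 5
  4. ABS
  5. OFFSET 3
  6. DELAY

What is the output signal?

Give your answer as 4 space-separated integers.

Input: [5, 0, 7, -2]
Stage 1 (CLIP -9 9): clip(5,-9,9)=5, clip(0,-9,9)=0, clip(7,-9,9)=7, clip(-2,-9,9)=-2 -> [5, 0, 7, -2]
Stage 2 (DELAY): [0, 5, 0, 7] = [0, 5, 0, 7] -> [0, 5, 0, 7]
Stage 3 (CLIP -7 5): clip(0,-7,5)=0, clip(5,-7,5)=5, clip(0,-7,5)=0, clip(7,-7,5)=5 -> [0, 5, 0, 5]
Stage 4 (ABS): |0|=0, |5|=5, |0|=0, |5|=5 -> [0, 5, 0, 5]
Stage 5 (OFFSET 3): 0+3=3, 5+3=8, 0+3=3, 5+3=8 -> [3, 8, 3, 8]
Stage 6 (DELAY): [0, 3, 8, 3] = [0, 3, 8, 3] -> [0, 3, 8, 3]

Answer: 0 3 8 3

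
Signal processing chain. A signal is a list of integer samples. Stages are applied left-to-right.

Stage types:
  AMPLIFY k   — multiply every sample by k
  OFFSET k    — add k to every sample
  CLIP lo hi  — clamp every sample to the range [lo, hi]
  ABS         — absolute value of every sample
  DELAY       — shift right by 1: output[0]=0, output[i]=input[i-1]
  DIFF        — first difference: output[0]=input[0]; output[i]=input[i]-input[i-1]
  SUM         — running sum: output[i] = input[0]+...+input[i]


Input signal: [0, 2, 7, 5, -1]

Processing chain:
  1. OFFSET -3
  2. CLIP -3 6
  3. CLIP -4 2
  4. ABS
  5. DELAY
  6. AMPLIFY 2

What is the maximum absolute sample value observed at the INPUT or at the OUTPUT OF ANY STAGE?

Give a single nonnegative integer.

Input: [0, 2, 7, 5, -1] (max |s|=7)
Stage 1 (OFFSET -3): 0+-3=-3, 2+-3=-1, 7+-3=4, 5+-3=2, -1+-3=-4 -> [-3, -1, 4, 2, -4] (max |s|=4)
Stage 2 (CLIP -3 6): clip(-3,-3,6)=-3, clip(-1,-3,6)=-1, clip(4,-3,6)=4, clip(2,-3,6)=2, clip(-4,-3,6)=-3 -> [-3, -1, 4, 2, -3] (max |s|=4)
Stage 3 (CLIP -4 2): clip(-3,-4,2)=-3, clip(-1,-4,2)=-1, clip(4,-4,2)=2, clip(2,-4,2)=2, clip(-3,-4,2)=-3 -> [-3, -1, 2, 2, -3] (max |s|=3)
Stage 4 (ABS): |-3|=3, |-1|=1, |2|=2, |2|=2, |-3|=3 -> [3, 1, 2, 2, 3] (max |s|=3)
Stage 5 (DELAY): [0, 3, 1, 2, 2] = [0, 3, 1, 2, 2] -> [0, 3, 1, 2, 2] (max |s|=3)
Stage 6 (AMPLIFY 2): 0*2=0, 3*2=6, 1*2=2, 2*2=4, 2*2=4 -> [0, 6, 2, 4, 4] (max |s|=6)
Overall max amplitude: 7

Answer: 7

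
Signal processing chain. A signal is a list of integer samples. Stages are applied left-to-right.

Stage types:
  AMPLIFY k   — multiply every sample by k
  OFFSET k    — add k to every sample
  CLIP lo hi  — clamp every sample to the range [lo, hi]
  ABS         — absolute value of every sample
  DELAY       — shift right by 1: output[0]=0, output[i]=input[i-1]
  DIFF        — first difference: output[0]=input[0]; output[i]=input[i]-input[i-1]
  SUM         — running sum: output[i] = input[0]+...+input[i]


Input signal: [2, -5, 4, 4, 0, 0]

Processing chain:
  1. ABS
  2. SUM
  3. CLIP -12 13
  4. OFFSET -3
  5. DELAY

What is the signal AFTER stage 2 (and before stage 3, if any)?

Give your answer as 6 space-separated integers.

Input: [2, -5, 4, 4, 0, 0]
Stage 1 (ABS): |2|=2, |-5|=5, |4|=4, |4|=4, |0|=0, |0|=0 -> [2, 5, 4, 4, 0, 0]
Stage 2 (SUM): sum[0..0]=2, sum[0..1]=7, sum[0..2]=11, sum[0..3]=15, sum[0..4]=15, sum[0..5]=15 -> [2, 7, 11, 15, 15, 15]

Answer: 2 7 11 15 15 15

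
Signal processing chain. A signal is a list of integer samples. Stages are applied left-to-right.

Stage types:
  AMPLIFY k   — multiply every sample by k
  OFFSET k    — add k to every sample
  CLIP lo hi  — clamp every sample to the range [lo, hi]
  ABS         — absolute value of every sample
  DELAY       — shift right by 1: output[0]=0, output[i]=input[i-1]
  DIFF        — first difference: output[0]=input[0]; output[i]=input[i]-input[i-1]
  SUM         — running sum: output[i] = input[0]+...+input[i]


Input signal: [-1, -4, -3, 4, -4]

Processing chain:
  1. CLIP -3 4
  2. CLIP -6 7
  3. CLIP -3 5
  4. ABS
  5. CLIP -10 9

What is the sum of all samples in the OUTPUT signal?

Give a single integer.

Answer: 14

Derivation:
Input: [-1, -4, -3, 4, -4]
Stage 1 (CLIP -3 4): clip(-1,-3,4)=-1, clip(-4,-3,4)=-3, clip(-3,-3,4)=-3, clip(4,-3,4)=4, clip(-4,-3,4)=-3 -> [-1, -3, -3, 4, -3]
Stage 2 (CLIP -6 7): clip(-1,-6,7)=-1, clip(-3,-6,7)=-3, clip(-3,-6,7)=-3, clip(4,-6,7)=4, clip(-3,-6,7)=-3 -> [-1, -3, -3, 4, -3]
Stage 3 (CLIP -3 5): clip(-1,-3,5)=-1, clip(-3,-3,5)=-3, clip(-3,-3,5)=-3, clip(4,-3,5)=4, clip(-3,-3,5)=-3 -> [-1, -3, -3, 4, -3]
Stage 4 (ABS): |-1|=1, |-3|=3, |-3|=3, |4|=4, |-3|=3 -> [1, 3, 3, 4, 3]
Stage 5 (CLIP -10 9): clip(1,-10,9)=1, clip(3,-10,9)=3, clip(3,-10,9)=3, clip(4,-10,9)=4, clip(3,-10,9)=3 -> [1, 3, 3, 4, 3]
Output sum: 14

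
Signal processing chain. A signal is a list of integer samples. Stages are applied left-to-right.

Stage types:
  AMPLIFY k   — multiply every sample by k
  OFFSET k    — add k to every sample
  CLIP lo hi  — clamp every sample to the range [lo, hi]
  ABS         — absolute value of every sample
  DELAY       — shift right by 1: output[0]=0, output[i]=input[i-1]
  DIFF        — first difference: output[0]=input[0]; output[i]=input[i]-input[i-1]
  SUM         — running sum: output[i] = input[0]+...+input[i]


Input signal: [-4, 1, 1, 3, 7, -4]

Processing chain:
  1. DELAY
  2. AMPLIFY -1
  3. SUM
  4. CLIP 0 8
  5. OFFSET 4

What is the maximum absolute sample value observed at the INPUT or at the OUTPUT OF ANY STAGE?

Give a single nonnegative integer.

Answer: 8

Derivation:
Input: [-4, 1, 1, 3, 7, -4] (max |s|=7)
Stage 1 (DELAY): [0, -4, 1, 1, 3, 7] = [0, -4, 1, 1, 3, 7] -> [0, -4, 1, 1, 3, 7] (max |s|=7)
Stage 2 (AMPLIFY -1): 0*-1=0, -4*-1=4, 1*-1=-1, 1*-1=-1, 3*-1=-3, 7*-1=-7 -> [0, 4, -1, -1, -3, -7] (max |s|=7)
Stage 3 (SUM): sum[0..0]=0, sum[0..1]=4, sum[0..2]=3, sum[0..3]=2, sum[0..4]=-1, sum[0..5]=-8 -> [0, 4, 3, 2, -1, -8] (max |s|=8)
Stage 4 (CLIP 0 8): clip(0,0,8)=0, clip(4,0,8)=4, clip(3,0,8)=3, clip(2,0,8)=2, clip(-1,0,8)=0, clip(-8,0,8)=0 -> [0, 4, 3, 2, 0, 0] (max |s|=4)
Stage 5 (OFFSET 4): 0+4=4, 4+4=8, 3+4=7, 2+4=6, 0+4=4, 0+4=4 -> [4, 8, 7, 6, 4, 4] (max |s|=8)
Overall max amplitude: 8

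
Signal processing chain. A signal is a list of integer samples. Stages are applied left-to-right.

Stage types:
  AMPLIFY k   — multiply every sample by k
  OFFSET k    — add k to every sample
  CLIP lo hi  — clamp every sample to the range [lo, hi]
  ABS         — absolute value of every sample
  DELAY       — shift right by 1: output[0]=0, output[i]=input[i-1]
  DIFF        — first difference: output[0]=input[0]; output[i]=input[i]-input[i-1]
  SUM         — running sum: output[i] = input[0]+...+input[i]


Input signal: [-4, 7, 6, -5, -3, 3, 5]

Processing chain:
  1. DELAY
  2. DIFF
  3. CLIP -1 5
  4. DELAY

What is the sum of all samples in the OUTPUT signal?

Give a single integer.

Answer: 4

Derivation:
Input: [-4, 7, 6, -5, -3, 3, 5]
Stage 1 (DELAY): [0, -4, 7, 6, -5, -3, 3] = [0, -4, 7, 6, -5, -3, 3] -> [0, -4, 7, 6, -5, -3, 3]
Stage 2 (DIFF): s[0]=0, -4-0=-4, 7--4=11, 6-7=-1, -5-6=-11, -3--5=2, 3--3=6 -> [0, -4, 11, -1, -11, 2, 6]
Stage 3 (CLIP -1 5): clip(0,-1,5)=0, clip(-4,-1,5)=-1, clip(11,-1,5)=5, clip(-1,-1,5)=-1, clip(-11,-1,5)=-1, clip(2,-1,5)=2, clip(6,-1,5)=5 -> [0, -1, 5, -1, -1, 2, 5]
Stage 4 (DELAY): [0, 0, -1, 5, -1, -1, 2] = [0, 0, -1, 5, -1, -1, 2] -> [0, 0, -1, 5, -1, -1, 2]
Output sum: 4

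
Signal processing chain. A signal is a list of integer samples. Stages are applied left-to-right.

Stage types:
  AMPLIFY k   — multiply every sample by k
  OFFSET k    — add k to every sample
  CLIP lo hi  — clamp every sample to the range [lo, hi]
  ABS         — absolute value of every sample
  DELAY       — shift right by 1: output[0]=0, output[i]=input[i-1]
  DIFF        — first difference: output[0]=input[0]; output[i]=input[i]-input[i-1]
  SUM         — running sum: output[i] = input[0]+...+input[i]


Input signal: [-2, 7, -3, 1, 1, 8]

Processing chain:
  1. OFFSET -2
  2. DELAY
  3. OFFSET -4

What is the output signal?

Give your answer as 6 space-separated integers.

Answer: -4 -8 1 -9 -5 -5

Derivation:
Input: [-2, 7, -3, 1, 1, 8]
Stage 1 (OFFSET -2): -2+-2=-4, 7+-2=5, -3+-2=-5, 1+-2=-1, 1+-2=-1, 8+-2=6 -> [-4, 5, -5, -1, -1, 6]
Stage 2 (DELAY): [0, -4, 5, -5, -1, -1] = [0, -4, 5, -5, -1, -1] -> [0, -4, 5, -5, -1, -1]
Stage 3 (OFFSET -4): 0+-4=-4, -4+-4=-8, 5+-4=1, -5+-4=-9, -1+-4=-5, -1+-4=-5 -> [-4, -8, 1, -9, -5, -5]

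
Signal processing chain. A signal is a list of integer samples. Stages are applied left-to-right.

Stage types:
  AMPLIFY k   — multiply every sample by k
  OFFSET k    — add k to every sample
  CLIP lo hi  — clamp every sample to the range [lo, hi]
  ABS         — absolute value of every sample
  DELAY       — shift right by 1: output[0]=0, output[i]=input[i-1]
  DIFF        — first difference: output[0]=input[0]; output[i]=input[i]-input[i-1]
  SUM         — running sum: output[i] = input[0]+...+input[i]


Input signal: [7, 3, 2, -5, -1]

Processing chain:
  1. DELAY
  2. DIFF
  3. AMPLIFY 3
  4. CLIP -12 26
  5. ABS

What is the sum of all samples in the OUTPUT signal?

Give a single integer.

Answer: 48

Derivation:
Input: [7, 3, 2, -5, -1]
Stage 1 (DELAY): [0, 7, 3, 2, -5] = [0, 7, 3, 2, -5] -> [0, 7, 3, 2, -5]
Stage 2 (DIFF): s[0]=0, 7-0=7, 3-7=-4, 2-3=-1, -5-2=-7 -> [0, 7, -4, -1, -7]
Stage 3 (AMPLIFY 3): 0*3=0, 7*3=21, -4*3=-12, -1*3=-3, -7*3=-21 -> [0, 21, -12, -3, -21]
Stage 4 (CLIP -12 26): clip(0,-12,26)=0, clip(21,-12,26)=21, clip(-12,-12,26)=-12, clip(-3,-12,26)=-3, clip(-21,-12,26)=-12 -> [0, 21, -12, -3, -12]
Stage 5 (ABS): |0|=0, |21|=21, |-12|=12, |-3|=3, |-12|=12 -> [0, 21, 12, 3, 12]
Output sum: 48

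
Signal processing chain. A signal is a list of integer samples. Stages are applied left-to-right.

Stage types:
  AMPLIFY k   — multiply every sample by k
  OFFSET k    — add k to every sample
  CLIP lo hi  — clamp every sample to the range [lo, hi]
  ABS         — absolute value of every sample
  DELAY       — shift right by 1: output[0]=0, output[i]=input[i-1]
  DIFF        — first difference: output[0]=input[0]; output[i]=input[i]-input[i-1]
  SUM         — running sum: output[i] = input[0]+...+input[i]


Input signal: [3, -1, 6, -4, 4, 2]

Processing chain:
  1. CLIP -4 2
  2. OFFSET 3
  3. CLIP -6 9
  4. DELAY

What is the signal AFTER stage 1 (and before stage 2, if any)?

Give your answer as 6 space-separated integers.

Answer: 2 -1 2 -4 2 2

Derivation:
Input: [3, -1, 6, -4, 4, 2]
Stage 1 (CLIP -4 2): clip(3,-4,2)=2, clip(-1,-4,2)=-1, clip(6,-4,2)=2, clip(-4,-4,2)=-4, clip(4,-4,2)=2, clip(2,-4,2)=2 -> [2, -1, 2, -4, 2, 2]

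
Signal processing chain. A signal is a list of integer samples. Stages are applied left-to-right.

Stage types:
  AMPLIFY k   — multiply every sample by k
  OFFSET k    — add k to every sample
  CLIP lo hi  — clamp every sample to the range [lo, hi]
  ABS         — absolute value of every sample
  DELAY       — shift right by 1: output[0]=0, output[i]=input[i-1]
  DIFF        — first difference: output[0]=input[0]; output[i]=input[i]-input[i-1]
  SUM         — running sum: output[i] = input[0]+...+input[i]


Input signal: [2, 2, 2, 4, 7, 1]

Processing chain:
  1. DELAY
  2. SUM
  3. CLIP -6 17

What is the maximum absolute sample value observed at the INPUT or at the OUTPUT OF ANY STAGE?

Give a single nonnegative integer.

Answer: 17

Derivation:
Input: [2, 2, 2, 4, 7, 1] (max |s|=7)
Stage 1 (DELAY): [0, 2, 2, 2, 4, 7] = [0, 2, 2, 2, 4, 7] -> [0, 2, 2, 2, 4, 7] (max |s|=7)
Stage 2 (SUM): sum[0..0]=0, sum[0..1]=2, sum[0..2]=4, sum[0..3]=6, sum[0..4]=10, sum[0..5]=17 -> [0, 2, 4, 6, 10, 17] (max |s|=17)
Stage 3 (CLIP -6 17): clip(0,-6,17)=0, clip(2,-6,17)=2, clip(4,-6,17)=4, clip(6,-6,17)=6, clip(10,-6,17)=10, clip(17,-6,17)=17 -> [0, 2, 4, 6, 10, 17] (max |s|=17)
Overall max amplitude: 17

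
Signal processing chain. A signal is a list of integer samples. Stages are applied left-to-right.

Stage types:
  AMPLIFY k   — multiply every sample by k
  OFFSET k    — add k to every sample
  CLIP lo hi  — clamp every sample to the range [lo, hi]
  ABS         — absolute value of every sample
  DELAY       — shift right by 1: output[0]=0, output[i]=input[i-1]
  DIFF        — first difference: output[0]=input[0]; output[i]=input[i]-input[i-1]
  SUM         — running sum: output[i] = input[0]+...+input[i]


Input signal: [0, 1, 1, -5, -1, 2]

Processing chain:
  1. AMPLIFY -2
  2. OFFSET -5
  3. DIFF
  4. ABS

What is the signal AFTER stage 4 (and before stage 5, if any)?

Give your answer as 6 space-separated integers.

Input: [0, 1, 1, -5, -1, 2]
Stage 1 (AMPLIFY -2): 0*-2=0, 1*-2=-2, 1*-2=-2, -5*-2=10, -1*-2=2, 2*-2=-4 -> [0, -2, -2, 10, 2, -4]
Stage 2 (OFFSET -5): 0+-5=-5, -2+-5=-7, -2+-5=-7, 10+-5=5, 2+-5=-3, -4+-5=-9 -> [-5, -7, -7, 5, -3, -9]
Stage 3 (DIFF): s[0]=-5, -7--5=-2, -7--7=0, 5--7=12, -3-5=-8, -9--3=-6 -> [-5, -2, 0, 12, -8, -6]
Stage 4 (ABS): |-5|=5, |-2|=2, |0|=0, |12|=12, |-8|=8, |-6|=6 -> [5, 2, 0, 12, 8, 6]

Answer: 5 2 0 12 8 6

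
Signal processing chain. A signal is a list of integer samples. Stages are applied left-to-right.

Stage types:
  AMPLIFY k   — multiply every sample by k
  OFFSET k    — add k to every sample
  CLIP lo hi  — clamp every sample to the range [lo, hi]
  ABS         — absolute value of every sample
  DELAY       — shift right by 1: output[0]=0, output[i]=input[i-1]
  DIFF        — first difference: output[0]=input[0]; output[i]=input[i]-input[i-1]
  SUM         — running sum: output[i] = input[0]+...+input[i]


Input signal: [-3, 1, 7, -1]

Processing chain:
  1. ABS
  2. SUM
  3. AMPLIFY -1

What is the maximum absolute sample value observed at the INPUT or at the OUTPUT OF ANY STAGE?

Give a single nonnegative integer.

Answer: 12

Derivation:
Input: [-3, 1, 7, -1] (max |s|=7)
Stage 1 (ABS): |-3|=3, |1|=1, |7|=7, |-1|=1 -> [3, 1, 7, 1] (max |s|=7)
Stage 2 (SUM): sum[0..0]=3, sum[0..1]=4, sum[0..2]=11, sum[0..3]=12 -> [3, 4, 11, 12] (max |s|=12)
Stage 3 (AMPLIFY -1): 3*-1=-3, 4*-1=-4, 11*-1=-11, 12*-1=-12 -> [-3, -4, -11, -12] (max |s|=12)
Overall max amplitude: 12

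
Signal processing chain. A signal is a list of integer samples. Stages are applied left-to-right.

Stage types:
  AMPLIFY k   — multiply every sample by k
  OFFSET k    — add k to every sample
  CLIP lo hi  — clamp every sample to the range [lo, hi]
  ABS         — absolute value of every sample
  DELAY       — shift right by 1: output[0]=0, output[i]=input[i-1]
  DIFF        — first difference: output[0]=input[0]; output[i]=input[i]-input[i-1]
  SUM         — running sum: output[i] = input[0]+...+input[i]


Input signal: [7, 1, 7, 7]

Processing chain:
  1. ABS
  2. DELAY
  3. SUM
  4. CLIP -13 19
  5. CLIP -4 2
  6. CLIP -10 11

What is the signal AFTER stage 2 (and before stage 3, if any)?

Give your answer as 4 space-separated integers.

Answer: 0 7 1 7

Derivation:
Input: [7, 1, 7, 7]
Stage 1 (ABS): |7|=7, |1|=1, |7|=7, |7|=7 -> [7, 1, 7, 7]
Stage 2 (DELAY): [0, 7, 1, 7] = [0, 7, 1, 7] -> [0, 7, 1, 7]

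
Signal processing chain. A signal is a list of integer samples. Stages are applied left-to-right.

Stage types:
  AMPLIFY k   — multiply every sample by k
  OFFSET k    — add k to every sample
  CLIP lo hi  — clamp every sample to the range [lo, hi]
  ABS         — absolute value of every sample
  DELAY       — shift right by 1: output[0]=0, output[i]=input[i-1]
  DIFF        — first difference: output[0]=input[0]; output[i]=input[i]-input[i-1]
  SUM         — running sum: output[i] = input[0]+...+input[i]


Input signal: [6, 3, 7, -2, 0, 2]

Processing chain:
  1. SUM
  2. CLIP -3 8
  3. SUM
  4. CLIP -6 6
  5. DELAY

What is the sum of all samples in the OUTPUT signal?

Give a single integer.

Input: [6, 3, 7, -2, 0, 2]
Stage 1 (SUM): sum[0..0]=6, sum[0..1]=9, sum[0..2]=16, sum[0..3]=14, sum[0..4]=14, sum[0..5]=16 -> [6, 9, 16, 14, 14, 16]
Stage 2 (CLIP -3 8): clip(6,-3,8)=6, clip(9,-3,8)=8, clip(16,-3,8)=8, clip(14,-3,8)=8, clip(14,-3,8)=8, clip(16,-3,8)=8 -> [6, 8, 8, 8, 8, 8]
Stage 3 (SUM): sum[0..0]=6, sum[0..1]=14, sum[0..2]=22, sum[0..3]=30, sum[0..4]=38, sum[0..5]=46 -> [6, 14, 22, 30, 38, 46]
Stage 4 (CLIP -6 6): clip(6,-6,6)=6, clip(14,-6,6)=6, clip(22,-6,6)=6, clip(30,-6,6)=6, clip(38,-6,6)=6, clip(46,-6,6)=6 -> [6, 6, 6, 6, 6, 6]
Stage 5 (DELAY): [0, 6, 6, 6, 6, 6] = [0, 6, 6, 6, 6, 6] -> [0, 6, 6, 6, 6, 6]
Output sum: 30

Answer: 30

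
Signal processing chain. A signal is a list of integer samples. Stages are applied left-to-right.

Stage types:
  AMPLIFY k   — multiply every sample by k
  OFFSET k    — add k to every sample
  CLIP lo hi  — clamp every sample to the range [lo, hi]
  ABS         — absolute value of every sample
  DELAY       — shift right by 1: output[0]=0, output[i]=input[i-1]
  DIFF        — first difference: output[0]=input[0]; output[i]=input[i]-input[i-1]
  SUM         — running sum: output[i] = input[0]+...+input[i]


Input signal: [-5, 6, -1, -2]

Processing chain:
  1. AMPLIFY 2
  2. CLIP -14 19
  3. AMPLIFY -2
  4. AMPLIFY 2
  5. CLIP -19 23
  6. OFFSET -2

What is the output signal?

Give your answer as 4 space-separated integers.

Input: [-5, 6, -1, -2]
Stage 1 (AMPLIFY 2): -5*2=-10, 6*2=12, -1*2=-2, -2*2=-4 -> [-10, 12, -2, -4]
Stage 2 (CLIP -14 19): clip(-10,-14,19)=-10, clip(12,-14,19)=12, clip(-2,-14,19)=-2, clip(-4,-14,19)=-4 -> [-10, 12, -2, -4]
Stage 3 (AMPLIFY -2): -10*-2=20, 12*-2=-24, -2*-2=4, -4*-2=8 -> [20, -24, 4, 8]
Stage 4 (AMPLIFY 2): 20*2=40, -24*2=-48, 4*2=8, 8*2=16 -> [40, -48, 8, 16]
Stage 5 (CLIP -19 23): clip(40,-19,23)=23, clip(-48,-19,23)=-19, clip(8,-19,23)=8, clip(16,-19,23)=16 -> [23, -19, 8, 16]
Stage 6 (OFFSET -2): 23+-2=21, -19+-2=-21, 8+-2=6, 16+-2=14 -> [21, -21, 6, 14]

Answer: 21 -21 6 14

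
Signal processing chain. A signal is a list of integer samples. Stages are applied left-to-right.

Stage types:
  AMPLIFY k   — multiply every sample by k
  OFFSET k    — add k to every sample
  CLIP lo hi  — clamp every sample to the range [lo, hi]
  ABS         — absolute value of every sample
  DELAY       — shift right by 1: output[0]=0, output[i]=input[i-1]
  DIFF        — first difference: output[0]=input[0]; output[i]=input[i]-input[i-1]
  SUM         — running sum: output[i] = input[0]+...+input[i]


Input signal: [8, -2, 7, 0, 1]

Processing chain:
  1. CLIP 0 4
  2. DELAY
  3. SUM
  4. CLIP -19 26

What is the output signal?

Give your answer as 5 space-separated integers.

Input: [8, -2, 7, 0, 1]
Stage 1 (CLIP 0 4): clip(8,0,4)=4, clip(-2,0,4)=0, clip(7,0,4)=4, clip(0,0,4)=0, clip(1,0,4)=1 -> [4, 0, 4, 0, 1]
Stage 2 (DELAY): [0, 4, 0, 4, 0] = [0, 4, 0, 4, 0] -> [0, 4, 0, 4, 0]
Stage 3 (SUM): sum[0..0]=0, sum[0..1]=4, sum[0..2]=4, sum[0..3]=8, sum[0..4]=8 -> [0, 4, 4, 8, 8]
Stage 4 (CLIP -19 26): clip(0,-19,26)=0, clip(4,-19,26)=4, clip(4,-19,26)=4, clip(8,-19,26)=8, clip(8,-19,26)=8 -> [0, 4, 4, 8, 8]

Answer: 0 4 4 8 8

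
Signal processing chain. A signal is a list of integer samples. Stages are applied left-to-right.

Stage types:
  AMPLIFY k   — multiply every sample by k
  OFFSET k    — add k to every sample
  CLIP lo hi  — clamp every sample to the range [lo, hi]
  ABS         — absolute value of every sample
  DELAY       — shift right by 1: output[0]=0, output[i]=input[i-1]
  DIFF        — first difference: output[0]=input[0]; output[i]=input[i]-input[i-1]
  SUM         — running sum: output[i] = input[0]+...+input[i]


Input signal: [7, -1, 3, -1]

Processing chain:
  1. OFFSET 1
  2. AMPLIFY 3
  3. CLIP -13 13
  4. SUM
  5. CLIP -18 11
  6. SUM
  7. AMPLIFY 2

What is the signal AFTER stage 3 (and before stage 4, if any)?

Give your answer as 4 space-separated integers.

Answer: 13 0 12 0

Derivation:
Input: [7, -1, 3, -1]
Stage 1 (OFFSET 1): 7+1=8, -1+1=0, 3+1=4, -1+1=0 -> [8, 0, 4, 0]
Stage 2 (AMPLIFY 3): 8*3=24, 0*3=0, 4*3=12, 0*3=0 -> [24, 0, 12, 0]
Stage 3 (CLIP -13 13): clip(24,-13,13)=13, clip(0,-13,13)=0, clip(12,-13,13)=12, clip(0,-13,13)=0 -> [13, 0, 12, 0]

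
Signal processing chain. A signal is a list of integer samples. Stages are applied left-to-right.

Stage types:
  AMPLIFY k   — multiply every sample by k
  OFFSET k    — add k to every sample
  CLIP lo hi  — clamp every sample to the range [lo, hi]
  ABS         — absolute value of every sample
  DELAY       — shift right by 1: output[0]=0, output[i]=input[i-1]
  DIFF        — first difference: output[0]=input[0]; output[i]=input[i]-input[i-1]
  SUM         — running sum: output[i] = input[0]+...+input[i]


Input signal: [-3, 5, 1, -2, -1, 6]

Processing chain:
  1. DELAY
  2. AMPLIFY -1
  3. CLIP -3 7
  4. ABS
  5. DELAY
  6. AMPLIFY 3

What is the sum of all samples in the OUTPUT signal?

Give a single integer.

Answer: 27

Derivation:
Input: [-3, 5, 1, -2, -1, 6]
Stage 1 (DELAY): [0, -3, 5, 1, -2, -1] = [0, -3, 5, 1, -2, -1] -> [0, -3, 5, 1, -2, -1]
Stage 2 (AMPLIFY -1): 0*-1=0, -3*-1=3, 5*-1=-5, 1*-1=-1, -2*-1=2, -1*-1=1 -> [0, 3, -5, -1, 2, 1]
Stage 3 (CLIP -3 7): clip(0,-3,7)=0, clip(3,-3,7)=3, clip(-5,-3,7)=-3, clip(-1,-3,7)=-1, clip(2,-3,7)=2, clip(1,-3,7)=1 -> [0, 3, -3, -1, 2, 1]
Stage 4 (ABS): |0|=0, |3|=3, |-3|=3, |-1|=1, |2|=2, |1|=1 -> [0, 3, 3, 1, 2, 1]
Stage 5 (DELAY): [0, 0, 3, 3, 1, 2] = [0, 0, 3, 3, 1, 2] -> [0, 0, 3, 3, 1, 2]
Stage 6 (AMPLIFY 3): 0*3=0, 0*3=0, 3*3=9, 3*3=9, 1*3=3, 2*3=6 -> [0, 0, 9, 9, 3, 6]
Output sum: 27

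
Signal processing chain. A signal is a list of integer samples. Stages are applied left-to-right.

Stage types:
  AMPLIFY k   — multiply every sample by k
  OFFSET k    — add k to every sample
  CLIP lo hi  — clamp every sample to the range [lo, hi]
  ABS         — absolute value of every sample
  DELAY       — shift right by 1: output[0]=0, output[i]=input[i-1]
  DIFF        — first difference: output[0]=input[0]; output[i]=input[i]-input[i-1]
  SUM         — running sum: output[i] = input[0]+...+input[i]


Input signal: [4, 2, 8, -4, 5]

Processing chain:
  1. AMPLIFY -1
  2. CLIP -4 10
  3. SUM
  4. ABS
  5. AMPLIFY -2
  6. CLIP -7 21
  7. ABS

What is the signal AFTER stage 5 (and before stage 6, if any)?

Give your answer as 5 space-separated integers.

Answer: -8 -12 -20 -12 -20

Derivation:
Input: [4, 2, 8, -4, 5]
Stage 1 (AMPLIFY -1): 4*-1=-4, 2*-1=-2, 8*-1=-8, -4*-1=4, 5*-1=-5 -> [-4, -2, -8, 4, -5]
Stage 2 (CLIP -4 10): clip(-4,-4,10)=-4, clip(-2,-4,10)=-2, clip(-8,-4,10)=-4, clip(4,-4,10)=4, clip(-5,-4,10)=-4 -> [-4, -2, -4, 4, -4]
Stage 3 (SUM): sum[0..0]=-4, sum[0..1]=-6, sum[0..2]=-10, sum[0..3]=-6, sum[0..4]=-10 -> [-4, -6, -10, -6, -10]
Stage 4 (ABS): |-4|=4, |-6|=6, |-10|=10, |-6|=6, |-10|=10 -> [4, 6, 10, 6, 10]
Stage 5 (AMPLIFY -2): 4*-2=-8, 6*-2=-12, 10*-2=-20, 6*-2=-12, 10*-2=-20 -> [-8, -12, -20, -12, -20]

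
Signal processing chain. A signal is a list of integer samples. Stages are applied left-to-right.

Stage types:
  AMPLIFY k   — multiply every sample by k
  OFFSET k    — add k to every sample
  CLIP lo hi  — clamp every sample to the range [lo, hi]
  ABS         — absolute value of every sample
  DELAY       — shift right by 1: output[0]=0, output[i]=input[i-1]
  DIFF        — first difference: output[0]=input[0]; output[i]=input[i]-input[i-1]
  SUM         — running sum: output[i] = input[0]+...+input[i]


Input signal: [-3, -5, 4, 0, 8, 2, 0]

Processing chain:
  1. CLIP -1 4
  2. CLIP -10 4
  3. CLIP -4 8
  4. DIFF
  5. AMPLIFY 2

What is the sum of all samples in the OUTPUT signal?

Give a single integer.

Answer: 0

Derivation:
Input: [-3, -5, 4, 0, 8, 2, 0]
Stage 1 (CLIP -1 4): clip(-3,-1,4)=-1, clip(-5,-1,4)=-1, clip(4,-1,4)=4, clip(0,-1,4)=0, clip(8,-1,4)=4, clip(2,-1,4)=2, clip(0,-1,4)=0 -> [-1, -1, 4, 0, 4, 2, 0]
Stage 2 (CLIP -10 4): clip(-1,-10,4)=-1, clip(-1,-10,4)=-1, clip(4,-10,4)=4, clip(0,-10,4)=0, clip(4,-10,4)=4, clip(2,-10,4)=2, clip(0,-10,4)=0 -> [-1, -1, 4, 0, 4, 2, 0]
Stage 3 (CLIP -4 8): clip(-1,-4,8)=-1, clip(-1,-4,8)=-1, clip(4,-4,8)=4, clip(0,-4,8)=0, clip(4,-4,8)=4, clip(2,-4,8)=2, clip(0,-4,8)=0 -> [-1, -1, 4, 0, 4, 2, 0]
Stage 4 (DIFF): s[0]=-1, -1--1=0, 4--1=5, 0-4=-4, 4-0=4, 2-4=-2, 0-2=-2 -> [-1, 0, 5, -4, 4, -2, -2]
Stage 5 (AMPLIFY 2): -1*2=-2, 0*2=0, 5*2=10, -4*2=-8, 4*2=8, -2*2=-4, -2*2=-4 -> [-2, 0, 10, -8, 8, -4, -4]
Output sum: 0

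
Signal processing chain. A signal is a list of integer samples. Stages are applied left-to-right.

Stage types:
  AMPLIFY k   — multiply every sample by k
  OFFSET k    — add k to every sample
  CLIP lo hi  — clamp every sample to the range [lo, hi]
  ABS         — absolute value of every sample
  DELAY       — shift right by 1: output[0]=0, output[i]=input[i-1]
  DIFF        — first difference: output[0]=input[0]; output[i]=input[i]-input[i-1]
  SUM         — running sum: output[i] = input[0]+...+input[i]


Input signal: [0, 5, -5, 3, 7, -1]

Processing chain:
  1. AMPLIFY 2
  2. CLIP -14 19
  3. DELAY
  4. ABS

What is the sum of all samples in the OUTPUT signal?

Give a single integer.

Answer: 40

Derivation:
Input: [0, 5, -5, 3, 7, -1]
Stage 1 (AMPLIFY 2): 0*2=0, 5*2=10, -5*2=-10, 3*2=6, 7*2=14, -1*2=-2 -> [0, 10, -10, 6, 14, -2]
Stage 2 (CLIP -14 19): clip(0,-14,19)=0, clip(10,-14,19)=10, clip(-10,-14,19)=-10, clip(6,-14,19)=6, clip(14,-14,19)=14, clip(-2,-14,19)=-2 -> [0, 10, -10, 6, 14, -2]
Stage 3 (DELAY): [0, 0, 10, -10, 6, 14] = [0, 0, 10, -10, 6, 14] -> [0, 0, 10, -10, 6, 14]
Stage 4 (ABS): |0|=0, |0|=0, |10|=10, |-10|=10, |6|=6, |14|=14 -> [0, 0, 10, 10, 6, 14]
Output sum: 40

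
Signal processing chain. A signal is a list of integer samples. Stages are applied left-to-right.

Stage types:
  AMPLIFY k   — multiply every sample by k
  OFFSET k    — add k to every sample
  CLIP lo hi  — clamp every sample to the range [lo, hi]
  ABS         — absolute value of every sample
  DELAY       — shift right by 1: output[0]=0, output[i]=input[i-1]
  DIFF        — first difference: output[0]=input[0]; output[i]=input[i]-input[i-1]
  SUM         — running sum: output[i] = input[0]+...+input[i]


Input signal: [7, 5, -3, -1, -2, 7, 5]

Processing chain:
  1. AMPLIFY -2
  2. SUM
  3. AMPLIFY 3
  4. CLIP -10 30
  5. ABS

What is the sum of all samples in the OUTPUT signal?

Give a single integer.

Input: [7, 5, -3, -1, -2, 7, 5]
Stage 1 (AMPLIFY -2): 7*-2=-14, 5*-2=-10, -3*-2=6, -1*-2=2, -2*-2=4, 7*-2=-14, 5*-2=-10 -> [-14, -10, 6, 2, 4, -14, -10]
Stage 2 (SUM): sum[0..0]=-14, sum[0..1]=-24, sum[0..2]=-18, sum[0..3]=-16, sum[0..4]=-12, sum[0..5]=-26, sum[0..6]=-36 -> [-14, -24, -18, -16, -12, -26, -36]
Stage 3 (AMPLIFY 3): -14*3=-42, -24*3=-72, -18*3=-54, -16*3=-48, -12*3=-36, -26*3=-78, -36*3=-108 -> [-42, -72, -54, -48, -36, -78, -108]
Stage 4 (CLIP -10 30): clip(-42,-10,30)=-10, clip(-72,-10,30)=-10, clip(-54,-10,30)=-10, clip(-48,-10,30)=-10, clip(-36,-10,30)=-10, clip(-78,-10,30)=-10, clip(-108,-10,30)=-10 -> [-10, -10, -10, -10, -10, -10, -10]
Stage 5 (ABS): |-10|=10, |-10|=10, |-10|=10, |-10|=10, |-10|=10, |-10|=10, |-10|=10 -> [10, 10, 10, 10, 10, 10, 10]
Output sum: 70

Answer: 70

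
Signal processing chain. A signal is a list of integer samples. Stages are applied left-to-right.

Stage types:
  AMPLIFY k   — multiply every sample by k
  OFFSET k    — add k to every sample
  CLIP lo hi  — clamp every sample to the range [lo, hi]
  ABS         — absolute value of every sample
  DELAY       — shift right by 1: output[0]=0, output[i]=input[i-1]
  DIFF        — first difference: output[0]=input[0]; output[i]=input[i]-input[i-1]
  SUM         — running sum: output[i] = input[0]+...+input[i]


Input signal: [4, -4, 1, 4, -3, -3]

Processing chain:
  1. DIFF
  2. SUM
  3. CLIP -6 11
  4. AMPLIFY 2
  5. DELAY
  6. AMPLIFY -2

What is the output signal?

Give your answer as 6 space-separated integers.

Input: [4, -4, 1, 4, -3, -3]
Stage 1 (DIFF): s[0]=4, -4-4=-8, 1--4=5, 4-1=3, -3-4=-7, -3--3=0 -> [4, -8, 5, 3, -7, 0]
Stage 2 (SUM): sum[0..0]=4, sum[0..1]=-4, sum[0..2]=1, sum[0..3]=4, sum[0..4]=-3, sum[0..5]=-3 -> [4, -4, 1, 4, -3, -3]
Stage 3 (CLIP -6 11): clip(4,-6,11)=4, clip(-4,-6,11)=-4, clip(1,-6,11)=1, clip(4,-6,11)=4, clip(-3,-6,11)=-3, clip(-3,-6,11)=-3 -> [4, -4, 1, 4, -3, -3]
Stage 4 (AMPLIFY 2): 4*2=8, -4*2=-8, 1*2=2, 4*2=8, -3*2=-6, -3*2=-6 -> [8, -8, 2, 8, -6, -6]
Stage 5 (DELAY): [0, 8, -8, 2, 8, -6] = [0, 8, -8, 2, 8, -6] -> [0, 8, -8, 2, 8, -6]
Stage 6 (AMPLIFY -2): 0*-2=0, 8*-2=-16, -8*-2=16, 2*-2=-4, 8*-2=-16, -6*-2=12 -> [0, -16, 16, -4, -16, 12]

Answer: 0 -16 16 -4 -16 12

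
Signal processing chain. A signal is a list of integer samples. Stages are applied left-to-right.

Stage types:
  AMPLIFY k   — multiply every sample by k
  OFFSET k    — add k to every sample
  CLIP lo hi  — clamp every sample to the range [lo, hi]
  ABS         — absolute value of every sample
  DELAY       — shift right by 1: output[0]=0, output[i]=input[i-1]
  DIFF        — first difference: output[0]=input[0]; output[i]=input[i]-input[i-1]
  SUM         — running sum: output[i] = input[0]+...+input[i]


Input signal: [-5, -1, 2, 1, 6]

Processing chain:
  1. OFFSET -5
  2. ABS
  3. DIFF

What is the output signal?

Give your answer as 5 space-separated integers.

Answer: 10 -4 -3 1 -3

Derivation:
Input: [-5, -1, 2, 1, 6]
Stage 1 (OFFSET -5): -5+-5=-10, -1+-5=-6, 2+-5=-3, 1+-5=-4, 6+-5=1 -> [-10, -6, -3, -4, 1]
Stage 2 (ABS): |-10|=10, |-6|=6, |-3|=3, |-4|=4, |1|=1 -> [10, 6, 3, 4, 1]
Stage 3 (DIFF): s[0]=10, 6-10=-4, 3-6=-3, 4-3=1, 1-4=-3 -> [10, -4, -3, 1, -3]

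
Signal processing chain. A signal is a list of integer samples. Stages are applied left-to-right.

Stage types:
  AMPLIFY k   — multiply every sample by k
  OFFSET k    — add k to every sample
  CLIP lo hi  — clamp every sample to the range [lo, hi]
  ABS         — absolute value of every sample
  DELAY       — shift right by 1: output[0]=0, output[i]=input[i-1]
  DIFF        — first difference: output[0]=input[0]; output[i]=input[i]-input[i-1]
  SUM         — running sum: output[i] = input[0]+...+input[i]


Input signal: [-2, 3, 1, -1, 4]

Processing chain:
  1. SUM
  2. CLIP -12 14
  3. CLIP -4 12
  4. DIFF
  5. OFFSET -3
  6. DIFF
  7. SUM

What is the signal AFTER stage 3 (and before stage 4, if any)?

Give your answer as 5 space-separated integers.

Answer: -2 1 2 1 5

Derivation:
Input: [-2, 3, 1, -1, 4]
Stage 1 (SUM): sum[0..0]=-2, sum[0..1]=1, sum[0..2]=2, sum[0..3]=1, sum[0..4]=5 -> [-2, 1, 2, 1, 5]
Stage 2 (CLIP -12 14): clip(-2,-12,14)=-2, clip(1,-12,14)=1, clip(2,-12,14)=2, clip(1,-12,14)=1, clip(5,-12,14)=5 -> [-2, 1, 2, 1, 5]
Stage 3 (CLIP -4 12): clip(-2,-4,12)=-2, clip(1,-4,12)=1, clip(2,-4,12)=2, clip(1,-4,12)=1, clip(5,-4,12)=5 -> [-2, 1, 2, 1, 5]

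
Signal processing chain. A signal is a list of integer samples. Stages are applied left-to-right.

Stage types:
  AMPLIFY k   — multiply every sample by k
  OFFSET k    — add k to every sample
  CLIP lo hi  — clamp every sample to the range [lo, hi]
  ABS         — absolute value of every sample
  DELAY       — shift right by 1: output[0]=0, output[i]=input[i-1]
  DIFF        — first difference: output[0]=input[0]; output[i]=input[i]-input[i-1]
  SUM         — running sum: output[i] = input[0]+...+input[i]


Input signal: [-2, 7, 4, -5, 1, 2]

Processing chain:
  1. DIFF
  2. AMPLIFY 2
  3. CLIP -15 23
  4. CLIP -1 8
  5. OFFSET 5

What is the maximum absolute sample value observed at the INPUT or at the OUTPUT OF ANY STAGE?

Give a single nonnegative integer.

Input: [-2, 7, 4, -5, 1, 2] (max |s|=7)
Stage 1 (DIFF): s[0]=-2, 7--2=9, 4-7=-3, -5-4=-9, 1--5=6, 2-1=1 -> [-2, 9, -3, -9, 6, 1] (max |s|=9)
Stage 2 (AMPLIFY 2): -2*2=-4, 9*2=18, -3*2=-6, -9*2=-18, 6*2=12, 1*2=2 -> [-4, 18, -6, -18, 12, 2] (max |s|=18)
Stage 3 (CLIP -15 23): clip(-4,-15,23)=-4, clip(18,-15,23)=18, clip(-6,-15,23)=-6, clip(-18,-15,23)=-15, clip(12,-15,23)=12, clip(2,-15,23)=2 -> [-4, 18, -6, -15, 12, 2] (max |s|=18)
Stage 4 (CLIP -1 8): clip(-4,-1,8)=-1, clip(18,-1,8)=8, clip(-6,-1,8)=-1, clip(-15,-1,8)=-1, clip(12,-1,8)=8, clip(2,-1,8)=2 -> [-1, 8, -1, -1, 8, 2] (max |s|=8)
Stage 5 (OFFSET 5): -1+5=4, 8+5=13, -1+5=4, -1+5=4, 8+5=13, 2+5=7 -> [4, 13, 4, 4, 13, 7] (max |s|=13)
Overall max amplitude: 18

Answer: 18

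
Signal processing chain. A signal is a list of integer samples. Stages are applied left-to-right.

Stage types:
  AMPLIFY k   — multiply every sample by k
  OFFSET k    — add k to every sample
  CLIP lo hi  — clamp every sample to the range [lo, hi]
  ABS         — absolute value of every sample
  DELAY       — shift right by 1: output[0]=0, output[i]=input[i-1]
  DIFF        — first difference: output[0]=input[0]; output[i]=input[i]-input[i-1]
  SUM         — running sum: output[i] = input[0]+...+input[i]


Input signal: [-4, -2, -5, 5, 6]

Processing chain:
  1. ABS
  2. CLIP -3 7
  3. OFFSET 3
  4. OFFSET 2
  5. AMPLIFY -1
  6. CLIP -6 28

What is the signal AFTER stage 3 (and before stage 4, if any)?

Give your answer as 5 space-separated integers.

Input: [-4, -2, -5, 5, 6]
Stage 1 (ABS): |-4|=4, |-2|=2, |-5|=5, |5|=5, |6|=6 -> [4, 2, 5, 5, 6]
Stage 2 (CLIP -3 7): clip(4,-3,7)=4, clip(2,-3,7)=2, clip(5,-3,7)=5, clip(5,-3,7)=5, clip(6,-3,7)=6 -> [4, 2, 5, 5, 6]
Stage 3 (OFFSET 3): 4+3=7, 2+3=5, 5+3=8, 5+3=8, 6+3=9 -> [7, 5, 8, 8, 9]

Answer: 7 5 8 8 9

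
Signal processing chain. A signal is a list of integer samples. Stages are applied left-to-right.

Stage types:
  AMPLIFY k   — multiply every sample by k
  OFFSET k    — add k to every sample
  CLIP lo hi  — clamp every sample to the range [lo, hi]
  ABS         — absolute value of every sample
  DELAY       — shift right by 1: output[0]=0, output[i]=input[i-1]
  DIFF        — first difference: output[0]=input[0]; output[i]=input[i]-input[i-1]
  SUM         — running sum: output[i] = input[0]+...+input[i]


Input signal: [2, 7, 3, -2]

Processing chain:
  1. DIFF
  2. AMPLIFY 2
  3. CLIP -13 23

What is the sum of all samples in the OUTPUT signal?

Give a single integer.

Answer: -4

Derivation:
Input: [2, 7, 3, -2]
Stage 1 (DIFF): s[0]=2, 7-2=5, 3-7=-4, -2-3=-5 -> [2, 5, -4, -5]
Stage 2 (AMPLIFY 2): 2*2=4, 5*2=10, -4*2=-8, -5*2=-10 -> [4, 10, -8, -10]
Stage 3 (CLIP -13 23): clip(4,-13,23)=4, clip(10,-13,23)=10, clip(-8,-13,23)=-8, clip(-10,-13,23)=-10 -> [4, 10, -8, -10]
Output sum: -4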